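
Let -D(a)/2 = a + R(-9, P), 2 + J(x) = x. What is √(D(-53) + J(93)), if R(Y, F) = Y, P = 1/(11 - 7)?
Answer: √215 ≈ 14.663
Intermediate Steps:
P = ¼ (P = 1/4 = ¼ ≈ 0.25000)
J(x) = -2 + x
D(a) = 18 - 2*a (D(a) = -2*(a - 9) = -2*(-9 + a) = 18 - 2*a)
√(D(-53) + J(93)) = √((18 - 2*(-53)) + (-2 + 93)) = √((18 + 106) + 91) = √(124 + 91) = √215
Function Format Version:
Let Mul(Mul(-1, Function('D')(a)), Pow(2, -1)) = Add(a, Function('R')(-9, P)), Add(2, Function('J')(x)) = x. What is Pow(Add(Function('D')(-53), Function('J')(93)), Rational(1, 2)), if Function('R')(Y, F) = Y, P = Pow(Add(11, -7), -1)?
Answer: Pow(215, Rational(1, 2)) ≈ 14.663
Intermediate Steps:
P = Rational(1, 4) (P = Pow(4, -1) = Rational(1, 4) ≈ 0.25000)
Function('J')(x) = Add(-2, x)
Function('D')(a) = Add(18, Mul(-2, a)) (Function('D')(a) = Mul(-2, Add(a, -9)) = Mul(-2, Add(-9, a)) = Add(18, Mul(-2, a)))
Pow(Add(Function('D')(-53), Function('J')(93)), Rational(1, 2)) = Pow(Add(Add(18, Mul(-2, -53)), Add(-2, 93)), Rational(1, 2)) = Pow(Add(Add(18, 106), 91), Rational(1, 2)) = Pow(Add(124, 91), Rational(1, 2)) = Pow(215, Rational(1, 2))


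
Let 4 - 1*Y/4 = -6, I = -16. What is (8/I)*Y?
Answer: -20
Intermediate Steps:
Y = 40 (Y = 16 - 4*(-6) = 16 + 24 = 40)
(8/I)*Y = (8/(-16))*40 = -1/16*8*40 = -½*40 = -20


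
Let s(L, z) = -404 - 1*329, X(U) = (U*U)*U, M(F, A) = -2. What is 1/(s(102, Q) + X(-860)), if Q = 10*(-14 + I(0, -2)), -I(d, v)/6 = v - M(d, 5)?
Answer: -1/636056733 ≈ -1.5722e-9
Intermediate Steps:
I(d, v) = -12 - 6*v (I(d, v) = -6*(v - 1*(-2)) = -6*(v + 2) = -6*(2 + v) = -12 - 6*v)
X(U) = U**3 (X(U) = U**2*U = U**3)
Q = -140 (Q = 10*(-14 + (-12 - 6*(-2))) = 10*(-14 + (-12 + 12)) = 10*(-14 + 0) = 10*(-14) = -140)
s(L, z) = -733 (s(L, z) = -404 - 329 = -733)
1/(s(102, Q) + X(-860)) = 1/(-733 + (-860)**3) = 1/(-733 - 636056000) = 1/(-636056733) = -1/636056733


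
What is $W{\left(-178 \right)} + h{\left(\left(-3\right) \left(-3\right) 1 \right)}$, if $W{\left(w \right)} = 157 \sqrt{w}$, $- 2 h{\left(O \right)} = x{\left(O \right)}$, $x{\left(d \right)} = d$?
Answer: $- \frac{9}{2} + 157 i \sqrt{178} \approx -4.5 + 2094.6 i$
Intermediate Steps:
$h{\left(O \right)} = - \frac{O}{2}$
$W{\left(-178 \right)} + h{\left(\left(-3\right) \left(-3\right) 1 \right)} = 157 \sqrt{-178} - \frac{\left(-3\right) \left(-3\right) 1}{2} = 157 i \sqrt{178} - \frac{9 \cdot 1}{2} = 157 i \sqrt{178} - \frac{9}{2} = - \frac{9}{2} + 157 i \sqrt{178}$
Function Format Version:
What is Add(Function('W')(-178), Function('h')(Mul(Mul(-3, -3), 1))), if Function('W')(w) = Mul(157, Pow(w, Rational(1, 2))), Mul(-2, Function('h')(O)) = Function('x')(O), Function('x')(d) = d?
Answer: Add(Rational(-9, 2), Mul(157, I, Pow(178, Rational(1, 2)))) ≈ Add(-4.5000, Mul(2094.6, I))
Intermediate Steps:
Function('h')(O) = Mul(Rational(-1, 2), O)
Add(Function('W')(-178), Function('h')(Mul(Mul(-3, -3), 1))) = Add(Mul(157, Pow(-178, Rational(1, 2))), Mul(Rational(-1, 2), Mul(Mul(-3, -3), 1))) = Add(Mul(157, Mul(I, Pow(178, Rational(1, 2)))), Mul(Rational(-1, 2), Mul(9, 1))) = Add(Mul(157, I, Pow(178, Rational(1, 2))), Mul(Rational(-1, 2), 9)) = Add(Mul(157, I, Pow(178, Rational(1, 2))), Rational(-9, 2)) = Add(Rational(-9, 2), Mul(157, I, Pow(178, Rational(1, 2))))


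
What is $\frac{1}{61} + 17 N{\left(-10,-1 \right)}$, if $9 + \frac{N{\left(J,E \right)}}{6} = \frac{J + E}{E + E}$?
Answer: $- \frac{21776}{61} \approx -356.98$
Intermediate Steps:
$N{\left(J,E \right)} = -54 + \frac{3 \left(E + J\right)}{E}$ ($N{\left(J,E \right)} = -54 + 6 \frac{J + E}{E + E} = -54 + 6 \frac{E + J}{2 E} = -54 + \frac{3 \left(E + J\right)}{E}$)
$\frac{1}{61} + 17 N{\left(-10,-1 \right)} = \frac{1}{61} + 17 \left(-51 + 3 \left(-10\right) \frac{1}{-1}\right) = \frac{1}{61} + 17 \left(-51 + 3 \left(-10\right) \left(-1\right)\right) = \frac{1}{61} + 17 \left(-51 + 30\right) = \frac{1}{61} + 17 \left(-21\right) = \frac{1}{61} - 357 = - \frac{21776}{61}$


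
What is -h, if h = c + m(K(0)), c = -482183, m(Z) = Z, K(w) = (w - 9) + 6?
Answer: 482186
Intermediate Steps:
K(w) = -3 + w (K(w) = (-9 + w) + 6 = -3 + w)
h = -482186 (h = -482183 + (-3 + 0) = -482183 - 3 = -482186)
-h = -1*(-482186) = 482186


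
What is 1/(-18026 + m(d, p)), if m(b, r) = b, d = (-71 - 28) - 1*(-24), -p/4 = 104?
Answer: -1/18101 ≈ -5.5246e-5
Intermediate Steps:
p = -416 (p = -4*104 = -416)
d = -75 (d = -99 + 24 = -75)
1/(-18026 + m(d, p)) = 1/(-18026 - 75) = 1/(-18101) = -1/18101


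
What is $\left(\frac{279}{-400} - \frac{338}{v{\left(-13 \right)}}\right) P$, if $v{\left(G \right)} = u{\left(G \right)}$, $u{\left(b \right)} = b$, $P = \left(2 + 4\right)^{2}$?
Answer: $\frac{91089}{100} \approx 910.89$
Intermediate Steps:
$P = 36$ ($P = 6^{2} = 36$)
$v{\left(G \right)} = G$
$\left(\frac{279}{-400} - \frac{338}{v{\left(-13 \right)}}\right) P = \left(\frac{279}{-400} - \frac{338}{-13}\right) 36 = \left(279 \left(- \frac{1}{400}\right) - -26\right) 36 = \left(- \frac{279}{400} + 26\right) 36 = \frac{10121}{400} \cdot 36 = \frac{91089}{100}$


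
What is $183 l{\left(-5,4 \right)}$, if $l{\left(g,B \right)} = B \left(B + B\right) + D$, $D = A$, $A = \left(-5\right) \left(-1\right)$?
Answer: $6771$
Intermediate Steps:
$A = 5$
$D = 5$
$l{\left(g,B \right)} = 5 + 2 B^{2}$ ($l{\left(g,B \right)} = B \left(B + B\right) + 5 = B 2 B + 5 = 2 B^{2} + 5 = 5 + 2 B^{2}$)
$183 l{\left(-5,4 \right)} = 183 \left(5 + 2 \cdot 4^{2}\right) = 183 \left(5 + 2 \cdot 16\right) = 183 \left(5 + 32\right) = 183 \cdot 37 = 6771$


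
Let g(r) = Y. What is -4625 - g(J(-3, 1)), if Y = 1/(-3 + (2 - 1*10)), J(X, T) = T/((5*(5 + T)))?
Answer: -50874/11 ≈ -4624.9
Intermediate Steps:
J(X, T) = T/(25 + 5*T)
Y = -1/11 (Y = 1/(-3 + (2 - 10)) = 1/(-3 - 8) = 1/(-11) = -1/11 ≈ -0.090909)
g(r) = -1/11
-4625 - g(J(-3, 1)) = -4625 - 1*(-1/11) = -4625 + 1/11 = -50874/11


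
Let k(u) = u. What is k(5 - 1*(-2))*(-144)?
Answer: -1008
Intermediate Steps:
k(5 - 1*(-2))*(-144) = (5 - 1*(-2))*(-144) = (5 + 2)*(-144) = 7*(-144) = -1008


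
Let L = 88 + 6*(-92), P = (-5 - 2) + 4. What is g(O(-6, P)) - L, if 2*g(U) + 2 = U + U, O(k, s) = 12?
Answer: 475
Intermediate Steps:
P = -3 (P = -7 + 4 = -3)
L = -464 (L = 88 - 552 = -464)
g(U) = -1 + U (g(U) = -1 + (U + U)/2 = -1 + (2*U)/2 = -1 + U)
g(O(-6, P)) - L = (-1 + 12) - 1*(-464) = 11 + 464 = 475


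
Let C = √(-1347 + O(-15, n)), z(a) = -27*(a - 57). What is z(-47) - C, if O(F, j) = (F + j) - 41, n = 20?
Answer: 2808 - I*√1383 ≈ 2808.0 - 37.189*I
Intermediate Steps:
O(F, j) = -41 + F + j
z(a) = 1539 - 27*a (z(a) = -27*(-57 + a) = 1539 - 27*a)
C = I*√1383 (C = √(-1347 + (-41 - 15 + 20)) = √(-1347 - 36) = √(-1383) = I*√1383 ≈ 37.189*I)
z(-47) - C = (1539 - 27*(-47)) - I*√1383 = (1539 + 1269) - I*√1383 = 2808 - I*√1383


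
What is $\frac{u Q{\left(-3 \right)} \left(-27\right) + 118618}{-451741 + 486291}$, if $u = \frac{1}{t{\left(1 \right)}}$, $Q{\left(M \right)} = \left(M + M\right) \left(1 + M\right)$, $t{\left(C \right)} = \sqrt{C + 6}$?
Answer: $\frac{59309}{17275} - \frac{162 \sqrt{7}}{120925} \approx 3.4297$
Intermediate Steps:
$t{\left(C \right)} = \sqrt{6 + C}$
$Q{\left(M \right)} = 2 M \left(1 + M\right)$
$u = \frac{\sqrt{7}}{7}$ ($u = \frac{1}{\sqrt{6 + 1}} = \frac{1}{\sqrt{7}} = \frac{\sqrt{7}}{7} \approx 0.37796$)
$\frac{u Q{\left(-3 \right)} \left(-27\right) + 118618}{-451741 + 486291} = \frac{\frac{\sqrt{7}}{7} \cdot 2 \left(-3\right) \left(1 - 3\right) \left(-27\right) + 118618}{-451741 + 486291} = \frac{\frac{\sqrt{7}}{7} \cdot 2 \left(-3\right) \left(-2\right) \left(-27\right) + 118618}{34550} = \left(\frac{\sqrt{7}}{7} \cdot 12 \left(-27\right) + 118618\right) \frac{1}{34550} = \left(\frac{12 \sqrt{7}}{7} \left(-27\right) + 118618\right) \frac{1}{34550} = \left(- \frac{324 \sqrt{7}}{7} + 118618\right) \frac{1}{34550} = \left(118618 - \frac{324 \sqrt{7}}{7}\right) \frac{1}{34550} = \frac{59309}{17275} - \frac{162 \sqrt{7}}{120925}$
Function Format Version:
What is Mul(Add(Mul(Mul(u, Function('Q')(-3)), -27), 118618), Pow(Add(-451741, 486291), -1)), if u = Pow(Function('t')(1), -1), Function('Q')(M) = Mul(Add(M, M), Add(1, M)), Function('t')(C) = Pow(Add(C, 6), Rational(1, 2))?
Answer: Add(Rational(59309, 17275), Mul(Rational(-162, 120925), Pow(7, Rational(1, 2)))) ≈ 3.4297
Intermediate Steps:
Function('t')(C) = Pow(Add(6, C), Rational(1, 2))
Function('Q')(M) = Mul(2, M, Add(1, M)) (Function('Q')(M) = Mul(Mul(2, M), Add(1, M)) = Mul(2, M, Add(1, M)))
u = Mul(Rational(1, 7), Pow(7, Rational(1, 2))) (u = Pow(Pow(Add(6, 1), Rational(1, 2)), -1) = Pow(Pow(7, Rational(1, 2)), -1) = Mul(Rational(1, 7), Pow(7, Rational(1, 2))) ≈ 0.37796)
Mul(Add(Mul(Mul(u, Function('Q')(-3)), -27), 118618), Pow(Add(-451741, 486291), -1)) = Mul(Add(Mul(Mul(Mul(Rational(1, 7), Pow(7, Rational(1, 2))), Mul(2, -3, Add(1, -3))), -27), 118618), Pow(Add(-451741, 486291), -1)) = Mul(Add(Mul(Mul(Mul(Rational(1, 7), Pow(7, Rational(1, 2))), Mul(2, -3, -2)), -27), 118618), Pow(34550, -1)) = Mul(Add(Mul(Mul(Mul(Rational(1, 7), Pow(7, Rational(1, 2))), 12), -27), 118618), Rational(1, 34550)) = Mul(Add(Mul(Mul(Rational(12, 7), Pow(7, Rational(1, 2))), -27), 118618), Rational(1, 34550)) = Mul(Add(Mul(Rational(-324, 7), Pow(7, Rational(1, 2))), 118618), Rational(1, 34550)) = Mul(Add(118618, Mul(Rational(-324, 7), Pow(7, Rational(1, 2)))), Rational(1, 34550)) = Add(Rational(59309, 17275), Mul(Rational(-162, 120925), Pow(7, Rational(1, 2))))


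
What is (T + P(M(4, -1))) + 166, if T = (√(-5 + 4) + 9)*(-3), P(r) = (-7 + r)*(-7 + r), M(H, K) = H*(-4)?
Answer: 668 - 3*I ≈ 668.0 - 3.0*I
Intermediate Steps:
M(H, K) = -4*H
P(r) = (-7 + r)²
T = -27 - 3*I (T = (√(-1) + 9)*(-3) = (I + 9)*(-3) = (9 + I)*(-3) = -27 - 3*I ≈ -27.0 - 3.0*I)
(T + P(M(4, -1))) + 166 = ((-27 - 3*I) + (-7 - 4*4)²) + 166 = ((-27 - 3*I) + (-7 - 16)²) + 166 = ((-27 - 3*I) + (-23)²) + 166 = ((-27 - 3*I) + 529) + 166 = (502 - 3*I) + 166 = 668 - 3*I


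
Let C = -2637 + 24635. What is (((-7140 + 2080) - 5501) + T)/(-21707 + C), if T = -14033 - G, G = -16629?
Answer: -2655/97 ≈ -27.371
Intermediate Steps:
C = 21998
T = 2596 (T = -14033 - 1*(-16629) = -14033 + 16629 = 2596)
(((-7140 + 2080) - 5501) + T)/(-21707 + C) = (((-7140 + 2080) - 5501) + 2596)/(-21707 + 21998) = ((-5060 - 5501) + 2596)/291 = (-10561 + 2596)*(1/291) = -7965*1/291 = -2655/97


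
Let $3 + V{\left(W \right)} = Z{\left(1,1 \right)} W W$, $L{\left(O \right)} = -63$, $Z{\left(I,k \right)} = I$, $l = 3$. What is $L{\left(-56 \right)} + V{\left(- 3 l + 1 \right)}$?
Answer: $-2$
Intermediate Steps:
$V{\left(W \right)} = -3 + W^{2}$ ($V{\left(W \right)} = -3 + 1 W W = -3 + W W = -3 + W^{2}$)
$L{\left(-56 \right)} + V{\left(- 3 l + 1 \right)} = -63 - \left(3 - \left(\left(-3\right) 3 + 1\right)^{2}\right) = -63 - \left(3 - \left(-9 + 1\right)^{2}\right) = -63 - \left(3 - \left(-8\right)^{2}\right) = -63 + \left(-3 + 64\right) = -63 + 61 = -2$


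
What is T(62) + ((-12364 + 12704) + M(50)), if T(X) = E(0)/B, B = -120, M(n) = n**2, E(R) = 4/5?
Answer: 425999/150 ≈ 2840.0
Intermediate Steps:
E(R) = 4/5 (E(R) = 4*(1/5) = 4/5)
T(X) = -1/150 (T(X) = (4/5)/(-120) = (4/5)*(-1/120) = -1/150)
T(62) + ((-12364 + 12704) + M(50)) = -1/150 + ((-12364 + 12704) + 50**2) = -1/150 + (340 + 2500) = -1/150 + 2840 = 425999/150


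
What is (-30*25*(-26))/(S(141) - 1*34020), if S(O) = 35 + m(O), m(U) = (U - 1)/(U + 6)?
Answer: -81900/142733 ≈ -0.57380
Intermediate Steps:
m(U) = (-1 + U)/(6 + U)
S(O) = 35 + (-1 + O)/(6 + O)
(-30*25*(-26))/(S(141) - 1*34020) = (-30*25*(-26))/((209 + 36*141)/(6 + 141) - 1*34020) = (-750*(-26))/((209 + 5076)/147 - 34020) = 19500/((1/147)*5285 - 34020) = 19500/(755/21 - 34020) = 19500/(-713665/21) = 19500*(-21/713665) = -81900/142733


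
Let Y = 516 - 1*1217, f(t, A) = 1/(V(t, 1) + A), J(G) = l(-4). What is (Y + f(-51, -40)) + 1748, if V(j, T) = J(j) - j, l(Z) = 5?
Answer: 16753/16 ≈ 1047.1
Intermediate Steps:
J(G) = 5
V(j, T) = 5 - j
f(t, A) = 1/(5 + A - t) (f(t, A) = 1/((5 - t) + A) = 1/(5 + A - t))
Y = -701 (Y = 516 - 1217 = -701)
(Y + f(-51, -40)) + 1748 = (-701 + 1/(5 - 40 - 1*(-51))) + 1748 = (-701 + 1/(5 - 40 + 51)) + 1748 = (-701 + 1/16) + 1748 = -11215/16 + 1748 = 16753/16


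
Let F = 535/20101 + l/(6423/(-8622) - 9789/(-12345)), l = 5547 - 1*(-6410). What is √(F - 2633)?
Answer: 2*√8022650989779510302159927/11410272347 ≈ 496.47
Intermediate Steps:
l = 11957 (l = 5547 + 6410 = 11957)
F = 2842474272678215/11410272347 (F = 535/20101 + 11957/(6423/(-8622) - 9789/(-12345)) = 535*(1/20101) + 11957/(6423*(-1/8622) - 9789*(-1/12345)) = 535/20101 + 11957/(-2141/2874 + 3263/4115) = 535/20101 + 11957/(567647/11826510) = 535/20101 + 11957*(11826510/567647) = 535/20101 + 141409580070/567647 = 2842474272678215/11410272347 ≈ 2.4912e+5)
√(F - 2633) = √(2842474272678215/11410272347 - 2633) = √(2812431025588564/11410272347) = 2*√8022650989779510302159927/11410272347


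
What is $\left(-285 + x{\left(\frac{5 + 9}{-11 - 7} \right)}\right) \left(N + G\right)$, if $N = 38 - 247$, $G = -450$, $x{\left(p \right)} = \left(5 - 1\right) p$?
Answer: $\frac{1708787}{9} \approx 1.8987 \cdot 10^{5}$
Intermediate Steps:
$x{\left(p \right)} = 4 p$
$N = -209$
$\left(-285 + x{\left(\frac{5 + 9}{-11 - 7} \right)}\right) \left(N + G\right) = \left(-285 + 4 \frac{5 + 9}{-11 - 7}\right) \left(-209 - 450\right) = \left(-285 + 4 \frac{14}{-18}\right) \left(-659\right) = \left(-285 + 4 \cdot 14 \left(- \frac{1}{18}\right)\right) \left(-659\right) = \left(-285 + 4 \left(- \frac{7}{9}\right)\right) \left(-659\right) = \left(-285 - \frac{28}{9}\right) \left(-659\right) = \left(- \frac{2593}{9}\right) \left(-659\right) = \frac{1708787}{9}$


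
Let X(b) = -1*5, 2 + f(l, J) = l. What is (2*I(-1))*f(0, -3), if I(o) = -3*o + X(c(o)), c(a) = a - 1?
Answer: 8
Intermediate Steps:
c(a) = -1 + a
f(l, J) = -2 + l
X(b) = -5
I(o) = -5 - 3*o (I(o) = -3*o - 5 = -5 - 3*o)
(2*I(-1))*f(0, -3) = (2*(-5 - 3*(-1)))*(-2 + 0) = (2*(-5 + 3))*(-2) = (2*(-2))*(-2) = -4*(-2) = 8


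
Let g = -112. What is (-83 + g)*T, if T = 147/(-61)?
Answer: 28665/61 ≈ 469.92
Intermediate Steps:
T = -147/61 (T = 147*(-1/61) = -147/61 ≈ -2.4098)
(-83 + g)*T = (-83 - 112)*(-147/61) = -195*(-147/61) = 28665/61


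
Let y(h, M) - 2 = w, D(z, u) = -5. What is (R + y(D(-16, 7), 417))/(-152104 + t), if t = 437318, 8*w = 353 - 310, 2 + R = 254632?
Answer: 2037099/2281712 ≈ 0.89279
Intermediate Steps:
R = 254630 (R = -2 + 254632 = 254630)
w = 43/8 (w = (353 - 310)/8 = (1/8)*43 = 43/8 ≈ 5.3750)
y(h, M) = 59/8 (y(h, M) = 2 + 43/8 = 59/8)
(R + y(D(-16, 7), 417))/(-152104 + t) = (254630 + 59/8)/(-152104 + 437318) = (2037099/8)/285214 = (2037099/8)*(1/285214) = 2037099/2281712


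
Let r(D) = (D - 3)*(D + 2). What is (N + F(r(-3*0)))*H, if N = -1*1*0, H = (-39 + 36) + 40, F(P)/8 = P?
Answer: -1776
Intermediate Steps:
r(D) = (-3 + D)*(2 + D)
F(P) = 8*P
H = 37 (H = -3 + 40 = 37)
N = 0 (N = -1*0 = 0)
(N + F(r(-3*0)))*H = (0 + 8*(-6 + (-3*0)² - (-3)*0))*37 = (0 + 8*(-6 + 0² - 1*0))*37 = (0 + 8*(-6 + 0 + 0))*37 = (0 + 8*(-6))*37 = (0 - 48)*37 = -48*37 = -1776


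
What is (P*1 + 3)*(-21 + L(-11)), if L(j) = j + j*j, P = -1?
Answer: 178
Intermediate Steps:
L(j) = j + j**2
(P*1 + 3)*(-21 + L(-11)) = (-1*1 + 3)*(-21 - 11*(1 - 11)) = (-1 + 3)*(-21 - 11*(-10)) = 2*(-21 + 110) = 2*89 = 178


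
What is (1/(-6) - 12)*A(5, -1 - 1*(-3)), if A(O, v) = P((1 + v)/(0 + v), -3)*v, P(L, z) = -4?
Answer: 292/3 ≈ 97.333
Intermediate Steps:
A(O, v) = -4*v
(1/(-6) - 12)*A(5, -1 - 1*(-3)) = (1/(-6) - 12)*(-4*(-1 - 1*(-3))) = (1*(-⅙) - 12)*(-4*(-1 + 3)) = (-⅙ - 12)*(-4*2) = -73/6*(-8) = 292/3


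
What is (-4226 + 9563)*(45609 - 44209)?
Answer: 7471800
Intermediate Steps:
(-4226 + 9563)*(45609 - 44209) = 5337*1400 = 7471800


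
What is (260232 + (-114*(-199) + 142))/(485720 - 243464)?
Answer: 70765/60564 ≈ 1.1684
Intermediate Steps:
(260232 + (-114*(-199) + 142))/(485720 - 243464) = (260232 + (22686 + 142))/242256 = (260232 + 22828)*(1/242256) = 283060*(1/242256) = 70765/60564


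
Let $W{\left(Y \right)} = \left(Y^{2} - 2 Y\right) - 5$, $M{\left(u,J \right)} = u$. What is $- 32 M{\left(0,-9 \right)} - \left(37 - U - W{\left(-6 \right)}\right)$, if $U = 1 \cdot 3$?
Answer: $9$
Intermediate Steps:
$U = 3$
$W{\left(Y \right)} = -5 + Y^{2} - 2 Y$
$- 32 M{\left(0,-9 \right)} - \left(37 - U - W{\left(-6 \right)}\right) = \left(-32\right) 0 + \left(\left(3 - \left(-7 - 36\right)\right) - 37\right) = 0 + \left(\left(3 + \left(-5 + 36 + 12\right)\right) - 37\right) = 0 + \left(\left(3 + 43\right) - 37\right) = 0 + \left(46 - 37\right) = 0 + 9 = 9$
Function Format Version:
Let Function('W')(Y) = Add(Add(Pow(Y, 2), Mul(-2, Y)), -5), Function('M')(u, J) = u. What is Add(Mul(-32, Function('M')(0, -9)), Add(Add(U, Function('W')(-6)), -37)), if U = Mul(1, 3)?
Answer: 9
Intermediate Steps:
U = 3
Function('W')(Y) = Add(-5, Pow(Y, 2), Mul(-2, Y))
Add(Mul(-32, Function('M')(0, -9)), Add(Add(U, Function('W')(-6)), -37)) = Add(Mul(-32, 0), Add(Add(3, Add(-5, Pow(-6, 2), Mul(-2, -6))), -37)) = Add(0, Add(Add(3, Add(-5, 36, 12)), -37)) = Add(0, Add(Add(3, 43), -37)) = Add(0, Add(46, -37)) = Add(0, 9) = 9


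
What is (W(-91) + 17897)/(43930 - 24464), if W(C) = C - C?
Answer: 17897/19466 ≈ 0.91940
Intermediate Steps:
W(C) = 0
(W(-91) + 17897)/(43930 - 24464) = (0 + 17897)/(43930 - 24464) = 17897/19466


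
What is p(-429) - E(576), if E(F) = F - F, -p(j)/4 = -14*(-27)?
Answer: -1512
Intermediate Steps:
p(j) = -1512 (p(j) = -(-56)*(-27) = -4*378 = -1512)
E(F) = 0
p(-429) - E(576) = -1512 - 1*0 = -1512 + 0 = -1512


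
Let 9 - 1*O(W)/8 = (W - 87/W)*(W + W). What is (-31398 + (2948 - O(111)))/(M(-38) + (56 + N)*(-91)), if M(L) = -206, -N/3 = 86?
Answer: 83611/9088 ≈ 9.2001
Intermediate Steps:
N = -258 (N = -3*86 = -258)
O(W) = 72 - 16*W*(W - 87/W) (O(W) = 72 - 8*(W - 87/W)*(W + W) = 72 - 8*(W - 87/W)*2*W = 72 - 16*W*(W - 87/W))
(-31398 + (2948 - O(111)))/(M(-38) + (56 + N)*(-91)) = (-31398 + (2948 - (1464 - 16*111**2)))/(-206 + (56 - 258)*(-91)) = (-31398 + (2948 - (1464 - 16*12321)))/(-206 - 202*(-91)) = (-31398 + (2948 - (1464 - 197136)))/(-206 + 18382) = (-31398 + (2948 - 1*(-195672)))/18176 = (-31398 + (2948 + 195672))*(1/18176) = (-31398 + 198620)*(1/18176) = 167222*(1/18176) = 83611/9088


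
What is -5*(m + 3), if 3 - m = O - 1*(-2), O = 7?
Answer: 15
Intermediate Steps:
m = -6 (m = 3 - (7 - 1*(-2)) = 3 - (7 + 2) = 3 - 1*9 = 3 - 9 = -6)
-5*(m + 3) = -5*(-6 + 3) = -5*(-3) = 15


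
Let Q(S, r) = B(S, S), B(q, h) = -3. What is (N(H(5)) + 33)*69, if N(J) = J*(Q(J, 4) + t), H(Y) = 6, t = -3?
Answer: -207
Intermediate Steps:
Q(S, r) = -3
N(J) = -6*J (N(J) = J*(-3 - 3) = J*(-6) = -6*J)
(N(H(5)) + 33)*69 = (-6*6 + 33)*69 = (-36 + 33)*69 = -3*69 = -207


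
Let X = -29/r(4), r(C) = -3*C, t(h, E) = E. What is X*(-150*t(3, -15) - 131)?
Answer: 61451/12 ≈ 5120.9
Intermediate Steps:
X = 29/12 (X = -29/((-3*4)) = -29/(-12) = -29*(-1/12) = 29/12 ≈ 2.4167)
X*(-150*t(3, -15) - 131) = 29*(-150*(-15) - 131)/12 = 29*(2250 - 131)/12 = (29/12)*2119 = 61451/12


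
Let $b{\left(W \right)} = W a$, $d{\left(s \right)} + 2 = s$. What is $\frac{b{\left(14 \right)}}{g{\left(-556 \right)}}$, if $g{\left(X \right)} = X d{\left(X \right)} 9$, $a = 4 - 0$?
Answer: $\frac{7}{349029} \approx 2.0056 \cdot 10^{-5}$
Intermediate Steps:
$a = 4$ ($a = 4 + 0 = 4$)
$d{\left(s \right)} = -2 + s$
$b{\left(W \right)} = 4 W$ ($b{\left(W \right)} = W 4 = 4 W$)
$g{\left(X \right)} = 9 X \left(-2 + X\right)$ ($g{\left(X \right)} = X \left(-2 + X\right) 9 = 9 X \left(-2 + X\right)$)
$\frac{b{\left(14 \right)}}{g{\left(-556 \right)}} = \frac{4 \cdot 14}{9 \left(-556\right) \left(-2 - 556\right)} = \frac{56}{9 \left(-556\right) \left(-558\right)} = \frac{56}{2792232} = 56 \cdot \frac{1}{2792232} = \frac{7}{349029}$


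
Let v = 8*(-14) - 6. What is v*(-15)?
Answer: 1770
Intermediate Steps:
v = -118 (v = -112 - 6 = -118)
v*(-15) = -118*(-15) = 1770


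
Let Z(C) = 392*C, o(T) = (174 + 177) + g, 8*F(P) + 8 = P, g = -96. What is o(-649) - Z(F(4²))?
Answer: -137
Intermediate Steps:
F(P) = -1 + P/8
o(T) = 255 (o(T) = (174 + 177) - 96 = 351 - 96 = 255)
o(-649) - Z(F(4²)) = 255 - 392*(-1 + (⅛)*4²) = 255 - 392*(-1 + (⅛)*16) = 255 - 392*(-1 + 2) = 255 - 392 = -137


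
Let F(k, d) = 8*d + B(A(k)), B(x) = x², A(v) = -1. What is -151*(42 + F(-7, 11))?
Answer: -19781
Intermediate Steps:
F(k, d) = 1 + 8*d (F(k, d) = 8*d + (-1)² = 8*d + 1 = 1 + 8*d)
-151*(42 + F(-7, 11)) = -151*(42 + (1 + 8*11)) = -151*(42 + (1 + 88)) = -151*(42 + 89) = -151*131 = -19781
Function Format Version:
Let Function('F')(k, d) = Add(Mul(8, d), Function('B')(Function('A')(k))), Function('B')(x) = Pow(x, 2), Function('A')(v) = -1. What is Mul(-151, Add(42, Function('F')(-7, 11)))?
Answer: -19781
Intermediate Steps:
Function('F')(k, d) = Add(1, Mul(8, d)) (Function('F')(k, d) = Add(Mul(8, d), Pow(-1, 2)) = Add(Mul(8, d), 1) = Add(1, Mul(8, d)))
Mul(-151, Add(42, Function('F')(-7, 11))) = Mul(-151, Add(42, Add(1, Mul(8, 11)))) = Mul(-151, Add(42, Add(1, 88))) = Mul(-151, Add(42, 89)) = Mul(-151, 131) = -19781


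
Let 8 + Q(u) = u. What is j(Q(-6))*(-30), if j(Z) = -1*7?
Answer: 210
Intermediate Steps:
Q(u) = -8 + u
j(Z) = -7
j(Q(-6))*(-30) = -7*(-30) = 210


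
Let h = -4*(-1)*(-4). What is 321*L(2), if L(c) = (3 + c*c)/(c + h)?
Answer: -321/2 ≈ -160.50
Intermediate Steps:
h = -16 (h = 4*(-4) = -16)
L(c) = (3 + c²)/(-16 + c) (L(c) = (3 + c*c)/(c - 16) = (3 + c²)/(-16 + c))
321*L(2) = 321*((3 + 2²)/(-16 + 2)) = 321*((3 + 4)/(-14)) = 321*(-1/14*7) = 321*(-½) = -321/2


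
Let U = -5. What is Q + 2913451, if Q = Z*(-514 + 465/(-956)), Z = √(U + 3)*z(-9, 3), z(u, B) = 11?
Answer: 2913451 - 5410339*I*√2/956 ≈ 2.9135e+6 - 8003.5*I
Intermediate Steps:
Z = 11*I*√2 (Z = √(-5 + 3)*11 = √(-2)*11 = (I*√2)*11 = 11*I*√2 ≈ 15.556*I)
Q = -5410339*I*√2/956 (Q = (11*I*√2)*(-514 + 465/(-956)) = (11*I*√2)*(-514 + 465*(-1/956)) = (11*I*√2)*(-514 - 465/956) = (11*I*√2)*(-491849/956) = -5410339*I*√2/956 ≈ -8003.5*I)
Q + 2913451 = -5410339*I*√2/956 + 2913451 = 2913451 - 5410339*I*√2/956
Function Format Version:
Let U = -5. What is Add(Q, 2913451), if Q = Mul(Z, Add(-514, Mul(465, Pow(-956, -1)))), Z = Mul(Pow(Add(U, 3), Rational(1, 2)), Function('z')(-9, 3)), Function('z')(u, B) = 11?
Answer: Add(2913451, Mul(Rational(-5410339, 956), I, Pow(2, Rational(1, 2)))) ≈ Add(2.9135e+6, Mul(-8003.5, I))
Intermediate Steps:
Z = Mul(11, I, Pow(2, Rational(1, 2))) (Z = Mul(Pow(Add(-5, 3), Rational(1, 2)), 11) = Mul(Pow(-2, Rational(1, 2)), 11) = Mul(Mul(I, Pow(2, Rational(1, 2))), 11) = Mul(11, I, Pow(2, Rational(1, 2))) ≈ Mul(15.556, I))
Q = Mul(Rational(-5410339, 956), I, Pow(2, Rational(1, 2))) (Q = Mul(Mul(11, I, Pow(2, Rational(1, 2))), Add(-514, Mul(465, Pow(-956, -1)))) = Mul(Mul(11, I, Pow(2, Rational(1, 2))), Add(-514, Mul(465, Rational(-1, 956)))) = Mul(Mul(11, I, Pow(2, Rational(1, 2))), Add(-514, Rational(-465, 956))) = Mul(Mul(11, I, Pow(2, Rational(1, 2))), Rational(-491849, 956)) = Mul(Rational(-5410339, 956), I, Pow(2, Rational(1, 2))) ≈ Mul(-8003.5, I))
Add(Q, 2913451) = Add(Mul(Rational(-5410339, 956), I, Pow(2, Rational(1, 2))), 2913451) = Add(2913451, Mul(Rational(-5410339, 956), I, Pow(2, Rational(1, 2))))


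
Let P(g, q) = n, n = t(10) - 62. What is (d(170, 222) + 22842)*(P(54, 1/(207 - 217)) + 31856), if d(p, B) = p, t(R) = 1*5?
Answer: 731758588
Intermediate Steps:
t(R) = 5
n = -57 (n = 5 - 62 = -57)
P(g, q) = -57
(d(170, 222) + 22842)*(P(54, 1/(207 - 217)) + 31856) = (170 + 22842)*(-57 + 31856) = 23012*31799 = 731758588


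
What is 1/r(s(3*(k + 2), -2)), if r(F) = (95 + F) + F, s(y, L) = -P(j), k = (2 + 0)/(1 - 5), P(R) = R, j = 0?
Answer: 1/95 ≈ 0.010526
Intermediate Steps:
k = -1/2 (k = 2/(-4) = 2*(-1/4) = -1/2 ≈ -0.50000)
s(y, L) = 0 (s(y, L) = -1*0 = 0)
r(F) = 95 + 2*F
1/r(s(3*(k + 2), -2)) = 1/(95 + 2*0) = 1/(95 + 0) = 1/95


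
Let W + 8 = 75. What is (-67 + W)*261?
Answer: 0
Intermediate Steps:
W = 67 (W = -8 + 75 = 67)
(-67 + W)*261 = (-67 + 67)*261 = 0*261 = 0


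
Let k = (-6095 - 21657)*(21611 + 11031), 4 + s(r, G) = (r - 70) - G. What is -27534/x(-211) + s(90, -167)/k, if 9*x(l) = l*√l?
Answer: -183/905880784 - 247806*I*√211/44521 ≈ -2.0201e-7 - 80.852*I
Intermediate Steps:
x(l) = l^(3/2)/9 (x(l) = (l*√l)/9 = l^(3/2)/9)
s(r, G) = -74 + r - G (s(r, G) = -4 + ((r - 70) - G) = -4 + ((-70 + r) - G) = -4 + (-70 + r - G) = -74 + r - G)
k = -905880784 (k = -27752*32642 = -905880784)
-27534/x(-211) + s(90, -167)/k = -27534*9*I*√211/44521 + (-74 + 90 - 1*(-167))/(-905880784) = -27534*9*I*√211/44521 + (-74 + 90 + 167)*(-1/905880784) = -27534*9*I*√211/44521 + 183*(-1/905880784) = -247806*I*√211/44521 - 183/905880784 = -183/905880784 - 247806*I*√211/44521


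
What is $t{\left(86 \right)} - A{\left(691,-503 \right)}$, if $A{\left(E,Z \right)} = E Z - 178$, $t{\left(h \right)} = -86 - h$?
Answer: $347579$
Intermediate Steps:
$A{\left(E,Z \right)} = -178 + E Z$
$t{\left(86 \right)} - A{\left(691,-503 \right)} = \left(-86 - 86\right) - \left(-178 + 691 \left(-503\right)\right) = \left(-86 - 86\right) - \left(-178 - 347573\right) = -172 - -347751 = -172 + 347751 = 347579$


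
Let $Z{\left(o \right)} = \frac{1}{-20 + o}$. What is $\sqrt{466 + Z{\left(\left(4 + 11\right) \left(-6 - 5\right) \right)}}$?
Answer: $\frac{\sqrt{15948665}}{185} \approx 21.587$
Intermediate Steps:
$\sqrt{466 + Z{\left(\left(4 + 11\right) \left(-6 - 5\right) \right)}} = \sqrt{466 + \frac{1}{-20 + \left(4 + 11\right) \left(-6 - 5\right)}} = \sqrt{466 + \frac{1}{-20 + 15 \left(-11\right)}} = \sqrt{466 + \frac{1}{-20 - 165}} = \sqrt{466 + \frac{1}{-185}} = \sqrt{466 - \frac{1}{185}} = \sqrt{\frac{86209}{185}} = \frac{\sqrt{15948665}}{185}$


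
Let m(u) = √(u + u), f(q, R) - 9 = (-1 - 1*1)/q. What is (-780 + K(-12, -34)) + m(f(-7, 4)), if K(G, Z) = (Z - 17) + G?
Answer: -843 + √910/7 ≈ -838.69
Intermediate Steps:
K(G, Z) = -17 + G + Z (K(G, Z) = (-17 + Z) + G = -17 + G + Z)
f(q, R) = 9 - 2/q (f(q, R) = 9 + (-1 - 1*1)/q = 9 + (-1 - 1)/q = 9 - 2/q)
m(u) = √2*√u (m(u) = √(2*u) = √2*√u)
(-780 + K(-12, -34)) + m(f(-7, 4)) = (-780 + (-17 - 12 - 34)) + √2*√(9 - 2/(-7)) = (-780 - 63) + √2*√(9 - 2*(-⅐)) = -843 + √2*√(9 + 2/7) = -843 + √2*√(65/7) = -843 + √2*(√455/7) = -843 + √910/7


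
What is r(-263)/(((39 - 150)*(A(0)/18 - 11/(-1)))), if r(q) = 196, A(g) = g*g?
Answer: -196/1221 ≈ -0.16052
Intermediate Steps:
A(g) = g²
r(-263)/(((39 - 150)*(A(0)/18 - 11/(-1)))) = 196/(((39 - 150)*(0²/18 - 11/(-1)))) = 196/((-111*(0*(1/18) - 11*(-1)))) = 196/((-111*(0 + 11))) = 196/((-111*11)) = 196/(-1221) = 196*(-1/1221) = -196/1221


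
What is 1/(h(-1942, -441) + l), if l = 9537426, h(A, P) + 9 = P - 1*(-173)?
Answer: 1/9537149 ≈ 1.0485e-7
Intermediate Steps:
h(A, P) = 164 + P (h(A, P) = -9 + (P - 1*(-173)) = -9 + (P + 173) = -9 + (173 + P) = 164 + P)
1/(h(-1942, -441) + l) = 1/((164 - 441) + 9537426) = 1/(-277 + 9537426) = 1/9537149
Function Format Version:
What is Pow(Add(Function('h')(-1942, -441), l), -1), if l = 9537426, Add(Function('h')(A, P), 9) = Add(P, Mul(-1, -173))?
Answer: Rational(1, 9537149) ≈ 1.0485e-7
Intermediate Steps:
Function('h')(A, P) = Add(164, P) (Function('h')(A, P) = Add(-9, Add(P, Mul(-1, -173))) = Add(-9, Add(P, 173)) = Add(-9, Add(173, P)) = Add(164, P))
Pow(Add(Function('h')(-1942, -441), l), -1) = Pow(Add(Add(164, -441), 9537426), -1) = Pow(Add(-277, 9537426), -1) = Pow(9537149, -1) = Rational(1, 9537149)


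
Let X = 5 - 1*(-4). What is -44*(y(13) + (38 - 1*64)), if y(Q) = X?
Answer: 748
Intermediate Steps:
X = 9 (X = 5 + 4 = 9)
y(Q) = 9
-44*(y(13) + (38 - 1*64)) = -44*(9 + (38 - 1*64)) = -44*(9 + (38 - 64)) = -44*(9 - 26) = -44*(-17) = 748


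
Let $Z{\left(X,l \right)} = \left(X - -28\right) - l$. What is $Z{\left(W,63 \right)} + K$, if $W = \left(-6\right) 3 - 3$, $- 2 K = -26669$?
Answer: $\frac{26557}{2} \approx 13279.0$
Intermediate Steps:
$K = \frac{26669}{2}$ ($K = \left(- \frac{1}{2}\right) \left(-26669\right) = \frac{26669}{2} \approx 13335.0$)
$W = -21$ ($W = -18 - 3 = -21$)
$Z{\left(X,l \right)} = 28 + X - l$ ($Z{\left(X,l \right)} = \left(X + 28\right) - l = \left(28 + X\right) - l = 28 + X - l$)
$Z{\left(W,63 \right)} + K = \left(28 - 21 - 63\right) + \frac{26669}{2} = -56 + \frac{26669}{2} = \frac{26557}{2}$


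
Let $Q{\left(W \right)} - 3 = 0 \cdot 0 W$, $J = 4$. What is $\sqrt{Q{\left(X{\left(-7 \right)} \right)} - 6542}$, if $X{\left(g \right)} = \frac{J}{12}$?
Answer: $i \sqrt{6539} \approx 80.864 i$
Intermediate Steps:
$X{\left(g \right)} = \frac{1}{3}$ ($X{\left(g \right)} = \frac{4}{12} = 4 \cdot \frac{1}{12} = \frac{1}{3}$)
$Q{\left(W \right)} = 3$ ($Q{\left(W \right)} = 3 + 0 \cdot 0 W = 3 + 0 W = 3 + 0 = 3$)
$\sqrt{Q{\left(X{\left(-7 \right)} \right)} - 6542} = \sqrt{3 - 6542} = \sqrt{-6539} = i \sqrt{6539}$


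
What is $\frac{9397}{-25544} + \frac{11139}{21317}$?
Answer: $\frac{84218767}{544521448} \approx 0.15467$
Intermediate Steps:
$\frac{9397}{-25544} + \frac{11139}{21317} = 9397 \left(- \frac{1}{25544}\right) + 11139 \cdot \frac{1}{21317} = - \frac{9397}{25544} + \frac{11139}{21317} = \frac{84218767}{544521448}$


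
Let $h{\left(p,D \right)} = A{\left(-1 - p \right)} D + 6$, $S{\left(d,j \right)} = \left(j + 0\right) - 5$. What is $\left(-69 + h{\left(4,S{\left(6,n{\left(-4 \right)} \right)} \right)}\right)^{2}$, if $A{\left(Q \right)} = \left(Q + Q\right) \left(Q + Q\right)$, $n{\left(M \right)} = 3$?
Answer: $69169$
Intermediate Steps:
$S{\left(d,j \right)} = -5 + j$ ($S{\left(d,j \right)} = j - 5 = -5 + j$)
$A{\left(Q \right)} = 4 Q^{2}$ ($A{\left(Q \right)} = 2 Q 2 Q = 4 Q^{2}$)
$h{\left(p,D \right)} = 6 + 4 D \left(-1 - p\right)^{2}$ ($h{\left(p,D \right)} = 4 \left(-1 - p\right)^{2} D + 6 = 4 D \left(-1 - p\right)^{2} + 6 = 6 + 4 D \left(-1 - p\right)^{2}$)
$\left(-69 + h{\left(4,S{\left(6,n{\left(-4 \right)} \right)} \right)}\right)^{2} = \left(-69 + \left(6 + 4 \left(-5 + 3\right) \left(1 + 4\right)^{2}\right)\right)^{2} = \left(-69 + \left(6 + 4 \left(-2\right) 5^{2}\right)\right)^{2} = \left(-69 + \left(6 + 4 \left(-2\right) 25\right)\right)^{2} = \left(-69 + \left(6 - 200\right)\right)^{2} = \left(-69 - 194\right)^{2} = \left(-263\right)^{2} = 69169$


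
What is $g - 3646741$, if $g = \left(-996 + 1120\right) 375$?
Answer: $-3600241$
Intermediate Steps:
$g = 46500$ ($g = 124 \cdot 375 = 46500$)
$g - 3646741 = 46500 - 3646741 = -3600241$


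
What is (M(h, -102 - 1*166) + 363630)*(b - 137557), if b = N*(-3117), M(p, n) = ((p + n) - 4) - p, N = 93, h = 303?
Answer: -155313016804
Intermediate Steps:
M(p, n) = -4 + n (M(p, n) = ((n + p) - 4) - p = (-4 + n + p) - p = -4 + n)
b = -289881 (b = 93*(-3117) = -289881)
(M(h, -102 - 1*166) + 363630)*(b - 137557) = ((-4 + (-102 - 1*166)) + 363630)*(-289881 - 137557) = ((-4 + (-102 - 166)) + 363630)*(-427438) = ((-4 - 268) + 363630)*(-427438) = (-272 + 363630)*(-427438) = 363358*(-427438) = -155313016804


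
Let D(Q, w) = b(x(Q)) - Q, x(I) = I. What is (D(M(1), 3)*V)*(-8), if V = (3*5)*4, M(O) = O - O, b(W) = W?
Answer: 0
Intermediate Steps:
M(O) = 0
D(Q, w) = 0 (D(Q, w) = Q - Q = 0)
V = 60 (V = 15*4 = 60)
(D(M(1), 3)*V)*(-8) = (0*60)*(-8) = 0*(-8) = 0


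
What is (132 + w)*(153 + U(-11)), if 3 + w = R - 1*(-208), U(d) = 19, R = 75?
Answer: 70864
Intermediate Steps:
w = 280 (w = -3 + (75 - 1*(-208)) = -3 + (75 + 208) = -3 + 283 = 280)
(132 + w)*(153 + U(-11)) = (132 + 280)*(153 + 19) = 412*172 = 70864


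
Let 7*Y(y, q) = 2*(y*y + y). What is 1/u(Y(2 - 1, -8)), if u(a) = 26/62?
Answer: 31/13 ≈ 2.3846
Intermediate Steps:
Y(y, q) = 2*y/7 + 2*y²/7 (Y(y, q) = (2*(y*y + y))/7 = (2*(y² + y))/7 = (2*(y + y²))/7 = (2*y + 2*y²)/7 = 2*y/7 + 2*y²/7)
u(a) = 13/31 (u(a) = 26*(1/62) = 13/31)
1/u(Y(2 - 1, -8)) = 1/(13/31) = 31/13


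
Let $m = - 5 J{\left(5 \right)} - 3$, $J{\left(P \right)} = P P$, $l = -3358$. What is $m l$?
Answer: $429824$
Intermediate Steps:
$J{\left(P \right)} = P^{2}$
$m = -128$ ($m = - 5 \cdot 5^{2} - 3 = \left(-5\right) 25 - 3 = -125 - 3 = -128$)
$m l = \left(-128\right) \left(-3358\right) = 429824$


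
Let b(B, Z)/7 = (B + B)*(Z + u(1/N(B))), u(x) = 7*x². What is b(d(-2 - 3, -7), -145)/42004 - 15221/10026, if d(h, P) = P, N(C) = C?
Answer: -124253447/105283026 ≈ -1.1802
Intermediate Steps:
b(B, Z) = 14*B*(Z + 7/B²) (b(B, Z) = 7*((B + B)*(Z + 7*(1/B)²)) = 7*((2*B)*(Z + 7/B²)) = 7*(2*B*(Z + 7/B²)) = 14*B*(Z + 7/B²))
b(d(-2 - 3, -7), -145)/42004 - 15221/10026 = (98/(-7) + 14*(-7)*(-145))/42004 - 15221/10026 = (98*(-⅐) + 14210)*(1/42004) - 15221*1/10026 = (-14 + 14210)*(1/42004) - 15221/10026 = 14196*(1/42004) - 15221/10026 = 3549/10501 - 15221/10026 = -124253447/105283026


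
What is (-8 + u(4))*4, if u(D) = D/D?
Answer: -28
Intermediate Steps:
u(D) = 1
(-8 + u(4))*4 = (-8 + 1)*4 = -7*4 = -28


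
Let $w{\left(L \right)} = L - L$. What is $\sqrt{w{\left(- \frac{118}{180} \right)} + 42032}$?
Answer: $4 \sqrt{2627} \approx 205.02$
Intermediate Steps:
$w{\left(L \right)} = 0$
$\sqrt{w{\left(- \frac{118}{180} \right)} + 42032} = \sqrt{0 + 42032} = \sqrt{42032} = 4 \sqrt{2627}$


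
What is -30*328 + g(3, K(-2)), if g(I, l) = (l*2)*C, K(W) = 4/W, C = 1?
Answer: -9844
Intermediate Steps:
g(I, l) = 2*l (g(I, l) = (l*2)*1 = (2*l)*1 = 2*l)
-30*328 + g(3, K(-2)) = -30*328 + 2*(4/(-2)) = -9840 + 2*(4*(-1/2)) = -9840 + 2*(-2) = -9840 - 4 = -9844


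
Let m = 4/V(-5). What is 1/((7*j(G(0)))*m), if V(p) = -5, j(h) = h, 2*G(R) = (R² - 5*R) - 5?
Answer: 1/14 ≈ 0.071429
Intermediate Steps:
G(R) = -5/2 + R²/2 - 5*R/2 (G(R) = ((R² - 5*R) - 5)/2 = (-5 + R² - 5*R)/2 = -5/2 + R²/2 - 5*R/2)
m = -⅘ (m = 4/(-5) = 4*(-⅕) = -⅘ ≈ -0.80000)
1/((7*j(G(0)))*m) = 1/((7*(-5/2 + (½)*0² - 5/2*0))*(-⅘)) = 1/((7*(-5/2 + (½)*0 + 0))*(-⅘)) = 1/((7*(-5/2 + 0 + 0))*(-⅘)) = 1/((7*(-5/2))*(-⅘)) = 1/(-35/2*(-⅘)) = 1/14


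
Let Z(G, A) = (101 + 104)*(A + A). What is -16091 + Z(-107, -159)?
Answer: -81281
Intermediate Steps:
Z(G, A) = 410*A (Z(G, A) = 205*(2*A) = 410*A)
-16091 + Z(-107, -159) = -16091 + 410*(-159) = -16091 - 65190 = -81281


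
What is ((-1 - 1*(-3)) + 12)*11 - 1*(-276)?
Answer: 430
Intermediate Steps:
((-1 - 1*(-3)) + 12)*11 - 1*(-276) = ((-1 + 3) + 12)*11 + 276 = (2 + 12)*11 + 276 = 14*11 + 276 = 154 + 276 = 430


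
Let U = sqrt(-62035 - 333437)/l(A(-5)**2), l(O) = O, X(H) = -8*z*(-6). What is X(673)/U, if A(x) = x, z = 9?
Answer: -900*I*sqrt(24717)/8239 ≈ -17.174*I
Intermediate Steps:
X(H) = 432 (X(H) = -8*9*(-6) = -72*(-6) = 432)
U = 4*I*sqrt(24717)/25 (U = sqrt(-62035 - 333437)/((-5)**2) = sqrt(-395472)/25 = (4*I*sqrt(24717))*(1/25) = 4*I*sqrt(24717)/25 ≈ 25.155*I)
X(673)/U = 432/((4*I*sqrt(24717)/25)) = 432*(-25*I*sqrt(24717)/98868) = -900*I*sqrt(24717)/8239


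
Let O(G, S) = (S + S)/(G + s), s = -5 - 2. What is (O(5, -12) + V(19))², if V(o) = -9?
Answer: 9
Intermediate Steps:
s = -7
O(G, S) = 2*S/(-7 + G) (O(G, S) = (S + S)/(G - 7) = (2*S)/(-7 + G) = 2*S/(-7 + G))
(O(5, -12) + V(19))² = (2*(-12)/(-7 + 5) - 9)² = (2*(-12)/(-2) - 9)² = (2*(-12)*(-½) - 9)² = (12 - 9)² = 3² = 9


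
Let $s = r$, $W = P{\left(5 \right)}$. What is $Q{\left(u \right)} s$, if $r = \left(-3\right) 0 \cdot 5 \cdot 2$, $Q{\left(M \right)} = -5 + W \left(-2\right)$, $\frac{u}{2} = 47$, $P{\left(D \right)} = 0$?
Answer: $0$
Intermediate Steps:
$W = 0$
$u = 94$ ($u = 2 \cdot 47 = 94$)
$Q{\left(M \right)} = -5$ ($Q{\left(M \right)} = -5 + 0 \left(-2\right) = -5 + 0 = -5$)
$r = 0$ ($r = 0 \cdot 5 \cdot 2 = 0 \cdot 2 = 0$)
$s = 0$
$Q{\left(u \right)} s = \left(-5\right) 0 = 0$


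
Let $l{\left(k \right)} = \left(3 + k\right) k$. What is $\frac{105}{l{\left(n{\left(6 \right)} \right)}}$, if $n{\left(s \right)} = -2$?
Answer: $- \frac{105}{2} \approx -52.5$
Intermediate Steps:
$l{\left(k \right)} = k \left(3 + k\right)$
$\frac{105}{l{\left(n{\left(6 \right)} \right)}} = \frac{105}{\left(-2\right) \left(3 - 2\right)} = \frac{105}{\left(-2\right) 1} = \frac{105}{-2} = 105 \left(- \frac{1}{2}\right) = - \frac{105}{2}$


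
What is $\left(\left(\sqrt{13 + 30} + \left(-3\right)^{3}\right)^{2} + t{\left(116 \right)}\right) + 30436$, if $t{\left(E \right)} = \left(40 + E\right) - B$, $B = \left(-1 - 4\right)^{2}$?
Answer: $31339 - 54 \sqrt{43} \approx 30985.0$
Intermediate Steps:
$B = 25$ ($B = \left(-5\right)^{2} = 25$)
$t{\left(E \right)} = 15 + E$ ($t{\left(E \right)} = \left(40 + E\right) - 25 = 15 + E$)
$\left(\left(\sqrt{13 + 30} + \left(-3\right)^{3}\right)^{2} + t{\left(116 \right)}\right) + 30436 = \left(\left(\sqrt{13 + 30} + \left(-3\right)^{3}\right)^{2} + \left(15 + 116\right)\right) + 30436 = \left(\left(\sqrt{43} - 27\right)^{2} + 131\right) + 30436 = \left(\left(-27 + \sqrt{43}\right)^{2} + 131\right) + 30436 = \left(131 + \left(-27 + \sqrt{43}\right)^{2}\right) + 30436 = 30567 + \left(-27 + \sqrt{43}\right)^{2}$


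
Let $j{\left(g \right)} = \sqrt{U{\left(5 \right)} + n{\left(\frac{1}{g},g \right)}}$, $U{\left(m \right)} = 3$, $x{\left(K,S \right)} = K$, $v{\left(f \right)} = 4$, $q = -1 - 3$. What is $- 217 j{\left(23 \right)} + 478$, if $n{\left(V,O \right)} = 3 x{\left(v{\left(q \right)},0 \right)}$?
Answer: $478 - 217 \sqrt{15} \approx -362.44$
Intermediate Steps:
$q = -4$ ($q = -1 - 3 = -4$)
$n{\left(V,O \right)} = 12$ ($n{\left(V,O \right)} = 3 \cdot 4 = 12$)
$j{\left(g \right)} = \sqrt{15}$ ($j{\left(g \right)} = \sqrt{3 + 12} = \sqrt{15}$)
$- 217 j{\left(23 \right)} + 478 = - 217 \sqrt{15} + 478 = 478 - 217 \sqrt{15}$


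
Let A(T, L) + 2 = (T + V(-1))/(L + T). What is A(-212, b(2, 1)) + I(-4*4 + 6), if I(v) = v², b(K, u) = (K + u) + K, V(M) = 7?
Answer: 20491/207 ≈ 98.990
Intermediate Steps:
b(K, u) = u + 2*K
A(T, L) = -2 + (7 + T)/(L + T) (A(T, L) = -2 + (T + 7)/(L + T) = -2 + (7 + T)/(L + T))
A(-212, b(2, 1)) + I(-4*4 + 6) = (7 - 1*(-212) - 2*(1 + 2*2))/((1 + 2*2) - 212) + (-4*4 + 6)² = (7 + 212 - 2*(1 + 4))/((1 + 4) - 212) + (-16 + 6)² = (7 + 212 - 2*5)/(5 - 212) + (-10)² = (7 + 212 - 10)/(-207) + 100 = -1/207*209 + 100 = -209/207 + 100 = 20491/207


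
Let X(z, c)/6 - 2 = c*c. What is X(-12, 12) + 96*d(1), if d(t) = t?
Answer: 972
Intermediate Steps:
X(z, c) = 12 + 6*c**2 (X(z, c) = 12 + 6*(c*c) = 12 + 6*c**2)
X(-12, 12) + 96*d(1) = (12 + 6*12**2) + 96*1 = (12 + 6*144) + 96 = (12 + 864) + 96 = 876 + 96 = 972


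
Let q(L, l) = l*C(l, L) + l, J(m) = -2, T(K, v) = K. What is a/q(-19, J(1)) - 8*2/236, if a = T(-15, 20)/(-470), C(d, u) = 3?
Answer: -3185/44368 ≈ -0.071786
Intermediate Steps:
q(L, l) = 4*l (q(L, l) = l*3 + l = 3*l + l = 4*l)
a = 3/94 (a = -15/(-470) = -15*(-1/470) = 3/94 ≈ 0.031915)
a/q(-19, J(1)) - 8*2/236 = 3/(94*((4*(-2)))) - 8*2/236 = (3/94)/(-8) - 16*1/236 = (3/94)*(-1/8) - 4/59 = -3/752 - 4/59 = -3185/44368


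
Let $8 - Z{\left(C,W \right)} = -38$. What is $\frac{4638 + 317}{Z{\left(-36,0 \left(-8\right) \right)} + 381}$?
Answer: $\frac{4955}{427} \approx 11.604$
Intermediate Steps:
$Z{\left(C,W \right)} = 46$ ($Z{\left(C,W \right)} = 8 - -38 = 8 + 38 = 46$)
$\frac{4638 + 317}{Z{\left(-36,0 \left(-8\right) \right)} + 381} = \frac{4638 + 317}{46 + 381} = \frac{4955}{427}$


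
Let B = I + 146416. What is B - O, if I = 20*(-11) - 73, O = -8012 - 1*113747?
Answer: 267882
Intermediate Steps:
O = -121759 (O = -8012 - 113747 = -121759)
I = -293 (I = -220 - 73 = -293)
B = 146123 (B = -293 + 146416 = 146123)
B - O = 146123 - 1*(-121759) = 146123 + 121759 = 267882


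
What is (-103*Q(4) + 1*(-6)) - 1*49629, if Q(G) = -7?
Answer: -48914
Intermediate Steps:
(-103*Q(4) + 1*(-6)) - 1*49629 = (-103*(-7) + 1*(-6)) - 1*49629 = (721 - 6) - 49629 = 715 - 49629 = -48914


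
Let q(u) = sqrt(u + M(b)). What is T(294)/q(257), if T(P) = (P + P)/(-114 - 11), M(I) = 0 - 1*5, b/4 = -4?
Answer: -14*sqrt(7)/125 ≈ -0.29632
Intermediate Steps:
b = -16 (b = 4*(-4) = -16)
M(I) = -5 (M(I) = 0 - 5 = -5)
q(u) = sqrt(-5 + u) (q(u) = sqrt(u - 5) = sqrt(-5 + u))
T(P) = -2*P/125 (T(P) = (2*P)/(-125) = (2*P)*(-1/125) = -2*P/125)
T(294)/q(257) = (-2/125*294)/(sqrt(-5 + 257)) = -588*sqrt(7)/42/125 = -14*sqrt(7)/125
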